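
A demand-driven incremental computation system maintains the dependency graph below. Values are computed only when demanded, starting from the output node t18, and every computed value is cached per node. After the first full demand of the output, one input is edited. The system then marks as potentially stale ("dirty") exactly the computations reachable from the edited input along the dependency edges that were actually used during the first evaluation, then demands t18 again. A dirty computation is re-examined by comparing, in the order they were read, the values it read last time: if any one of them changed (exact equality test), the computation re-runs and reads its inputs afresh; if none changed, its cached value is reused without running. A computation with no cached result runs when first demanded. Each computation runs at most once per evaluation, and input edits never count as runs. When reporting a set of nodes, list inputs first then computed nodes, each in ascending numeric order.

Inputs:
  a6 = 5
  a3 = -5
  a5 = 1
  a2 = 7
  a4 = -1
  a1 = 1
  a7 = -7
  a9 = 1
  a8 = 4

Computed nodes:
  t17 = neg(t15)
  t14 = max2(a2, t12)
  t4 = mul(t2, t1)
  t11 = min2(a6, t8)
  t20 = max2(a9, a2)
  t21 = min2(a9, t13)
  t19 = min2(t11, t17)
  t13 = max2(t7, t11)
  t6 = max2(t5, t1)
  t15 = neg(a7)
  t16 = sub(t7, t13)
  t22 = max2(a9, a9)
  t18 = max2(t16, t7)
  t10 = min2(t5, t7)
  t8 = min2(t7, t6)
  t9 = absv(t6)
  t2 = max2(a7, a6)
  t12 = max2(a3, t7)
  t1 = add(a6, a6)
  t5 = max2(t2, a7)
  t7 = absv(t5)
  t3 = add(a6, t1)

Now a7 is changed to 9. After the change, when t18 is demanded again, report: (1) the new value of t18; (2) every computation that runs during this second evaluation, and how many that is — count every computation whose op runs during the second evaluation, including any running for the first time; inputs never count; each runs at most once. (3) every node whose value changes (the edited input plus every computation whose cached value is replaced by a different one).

New value of t18: 9.
Computations that run: t2, t5, t6, t7, t8, t11, t13, t16, t18 — 9 in total.
Values that change: a7, t2, t5, t7, t8, t13, t18.

First evaluation (everything demanded from the output):
  t1 = add(5, 5) = 10
  t2 = max2(-7, 5) = 5
  t5 = max2(5, -7) = 5
  t6 = max2(5, 10) = 10
  t7 = absv(5) = 5
  t8 = min2(5, 10) = 5
  t11 = min2(5, 5) = 5
  t13 = max2(5, 5) = 5
  t16 = sub(5, 5) = 0
  t18 = max2(0, 5) = 5

Propagation after the edit:
  t2: runs — a7 -7->9; result 9.
  t5: runs — t2 5->9; a7 -7->9; result 9.
  t6: runs — t5 5->9; result 10 (same value as before).
  t7: runs — t5 5->9; result 9.
  t8: runs — t7 5->9; result 9.
  t11: runs — t8 5->9; result 5 (same value as before).
  t13: runs — t7 5->9; result 9.
  t16: runs — t7 5->9; t13 5->9; result 0 (same value as before).
  t18: runs — t7 5->9; result 9.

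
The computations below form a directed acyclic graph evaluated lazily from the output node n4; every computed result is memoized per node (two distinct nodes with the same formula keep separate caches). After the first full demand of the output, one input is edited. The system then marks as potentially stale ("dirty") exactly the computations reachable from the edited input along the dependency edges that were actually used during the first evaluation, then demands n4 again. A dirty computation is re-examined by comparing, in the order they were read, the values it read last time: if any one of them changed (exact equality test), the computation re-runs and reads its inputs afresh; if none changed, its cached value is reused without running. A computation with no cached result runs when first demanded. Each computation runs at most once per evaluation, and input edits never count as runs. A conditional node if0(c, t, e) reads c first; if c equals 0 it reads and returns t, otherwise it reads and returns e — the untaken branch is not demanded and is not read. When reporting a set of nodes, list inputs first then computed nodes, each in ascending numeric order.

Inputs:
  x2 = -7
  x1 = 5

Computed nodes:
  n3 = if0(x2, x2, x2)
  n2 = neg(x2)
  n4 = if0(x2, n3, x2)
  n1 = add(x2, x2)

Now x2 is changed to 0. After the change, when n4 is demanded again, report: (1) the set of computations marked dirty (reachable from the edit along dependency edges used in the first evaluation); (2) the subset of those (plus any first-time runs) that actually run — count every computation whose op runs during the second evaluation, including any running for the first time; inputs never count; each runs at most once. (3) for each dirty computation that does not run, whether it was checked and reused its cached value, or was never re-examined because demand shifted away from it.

The edit dirties: n4.
2 computations run: n3, n4.
No dirty computation escaped a run.
Note the branch switch — n3 had no cache and runs now for the first time.

First demand of the output computes:
  n4 = if0(x2=-7 -> else branch x2) = -7

After the edit, cleaning proceeds:
  n3: had never run; runs now, result 0.
  n4: a read changed (x2 -7->0; x2 -7->0) — executes, giving 0.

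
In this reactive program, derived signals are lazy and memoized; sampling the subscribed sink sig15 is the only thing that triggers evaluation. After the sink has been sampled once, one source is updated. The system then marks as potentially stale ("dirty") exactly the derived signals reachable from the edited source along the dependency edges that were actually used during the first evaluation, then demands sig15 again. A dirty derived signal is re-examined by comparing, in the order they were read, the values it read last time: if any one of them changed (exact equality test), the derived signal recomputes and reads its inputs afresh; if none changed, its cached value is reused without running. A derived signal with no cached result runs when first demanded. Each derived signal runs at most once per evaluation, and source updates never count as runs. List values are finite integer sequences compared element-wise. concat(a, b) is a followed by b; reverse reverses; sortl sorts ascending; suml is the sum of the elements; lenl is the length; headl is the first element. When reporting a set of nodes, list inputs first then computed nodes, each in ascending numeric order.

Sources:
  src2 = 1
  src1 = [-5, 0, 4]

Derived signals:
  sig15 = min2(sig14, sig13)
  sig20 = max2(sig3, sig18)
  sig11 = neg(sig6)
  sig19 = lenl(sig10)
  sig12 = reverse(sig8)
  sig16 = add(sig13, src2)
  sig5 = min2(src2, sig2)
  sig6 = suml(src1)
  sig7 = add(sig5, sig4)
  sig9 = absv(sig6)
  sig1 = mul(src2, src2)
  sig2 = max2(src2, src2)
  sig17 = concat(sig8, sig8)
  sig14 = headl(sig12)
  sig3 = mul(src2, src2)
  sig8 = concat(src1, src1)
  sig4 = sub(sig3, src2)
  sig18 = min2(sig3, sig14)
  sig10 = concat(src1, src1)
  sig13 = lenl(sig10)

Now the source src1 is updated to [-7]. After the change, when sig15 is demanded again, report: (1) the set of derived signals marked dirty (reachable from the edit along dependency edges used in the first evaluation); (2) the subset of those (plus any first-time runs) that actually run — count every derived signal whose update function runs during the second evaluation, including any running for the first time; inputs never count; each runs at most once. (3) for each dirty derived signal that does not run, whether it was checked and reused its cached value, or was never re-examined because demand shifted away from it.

The edit dirties: sig8, sig10, sig12, sig13, sig14, sig15.
6 derived signals run: sig8, sig10, sig12, sig13, sig14, sig15.
No dirty derived signal escaped a run.

First demand of the output computes:
  sig8 = concat([-5, 0, 4], [-5, 0, 4]) = [-5, 0, 4, -5, 0, 4]
  sig10 = concat([-5, 0, 4], [-5, 0, 4]) = [-5, 0, 4, -5, 0, 4]
  sig12 = reverse([-5, 0, 4, -5, 0, 4]) = [4, 0, -5, 4, 0, -5]
  sig13 = lenl([-5, 0, 4, -5, 0, 4]) = 6
  sig14 = headl([4, 0, -5, 4, 0, -5]) = 4
  sig15 = min2(4, 6) = 4

After the edit, cleaning proceeds:
  sig8: a read changed (src1 [-5, 0, 4]->[-7]; src1 [-5, 0, 4]->[-7]) — executes, giving [-7, -7].
  sig10: a read changed (src1 [-5, 0, 4]->[-7]; src1 [-5, 0, 4]->[-7]) — executes, giving [-7, -7].
  sig12: a read changed (sig8 [-5, 0, 4, -5, 0, 4]->[-7, -7]) — executes, giving [-7, -7].
  sig13: a read changed (sig10 [-5, 0, 4, -5, 0, 4]->[-7, -7]) — executes, giving 2.
  sig14: a read changed (sig12 [4, 0, -5, 4, 0, -5]->[-7, -7]) — executes, giving -7.
  sig15: a read changed (sig14 4->-7; sig13 6->2) — executes, giving -7.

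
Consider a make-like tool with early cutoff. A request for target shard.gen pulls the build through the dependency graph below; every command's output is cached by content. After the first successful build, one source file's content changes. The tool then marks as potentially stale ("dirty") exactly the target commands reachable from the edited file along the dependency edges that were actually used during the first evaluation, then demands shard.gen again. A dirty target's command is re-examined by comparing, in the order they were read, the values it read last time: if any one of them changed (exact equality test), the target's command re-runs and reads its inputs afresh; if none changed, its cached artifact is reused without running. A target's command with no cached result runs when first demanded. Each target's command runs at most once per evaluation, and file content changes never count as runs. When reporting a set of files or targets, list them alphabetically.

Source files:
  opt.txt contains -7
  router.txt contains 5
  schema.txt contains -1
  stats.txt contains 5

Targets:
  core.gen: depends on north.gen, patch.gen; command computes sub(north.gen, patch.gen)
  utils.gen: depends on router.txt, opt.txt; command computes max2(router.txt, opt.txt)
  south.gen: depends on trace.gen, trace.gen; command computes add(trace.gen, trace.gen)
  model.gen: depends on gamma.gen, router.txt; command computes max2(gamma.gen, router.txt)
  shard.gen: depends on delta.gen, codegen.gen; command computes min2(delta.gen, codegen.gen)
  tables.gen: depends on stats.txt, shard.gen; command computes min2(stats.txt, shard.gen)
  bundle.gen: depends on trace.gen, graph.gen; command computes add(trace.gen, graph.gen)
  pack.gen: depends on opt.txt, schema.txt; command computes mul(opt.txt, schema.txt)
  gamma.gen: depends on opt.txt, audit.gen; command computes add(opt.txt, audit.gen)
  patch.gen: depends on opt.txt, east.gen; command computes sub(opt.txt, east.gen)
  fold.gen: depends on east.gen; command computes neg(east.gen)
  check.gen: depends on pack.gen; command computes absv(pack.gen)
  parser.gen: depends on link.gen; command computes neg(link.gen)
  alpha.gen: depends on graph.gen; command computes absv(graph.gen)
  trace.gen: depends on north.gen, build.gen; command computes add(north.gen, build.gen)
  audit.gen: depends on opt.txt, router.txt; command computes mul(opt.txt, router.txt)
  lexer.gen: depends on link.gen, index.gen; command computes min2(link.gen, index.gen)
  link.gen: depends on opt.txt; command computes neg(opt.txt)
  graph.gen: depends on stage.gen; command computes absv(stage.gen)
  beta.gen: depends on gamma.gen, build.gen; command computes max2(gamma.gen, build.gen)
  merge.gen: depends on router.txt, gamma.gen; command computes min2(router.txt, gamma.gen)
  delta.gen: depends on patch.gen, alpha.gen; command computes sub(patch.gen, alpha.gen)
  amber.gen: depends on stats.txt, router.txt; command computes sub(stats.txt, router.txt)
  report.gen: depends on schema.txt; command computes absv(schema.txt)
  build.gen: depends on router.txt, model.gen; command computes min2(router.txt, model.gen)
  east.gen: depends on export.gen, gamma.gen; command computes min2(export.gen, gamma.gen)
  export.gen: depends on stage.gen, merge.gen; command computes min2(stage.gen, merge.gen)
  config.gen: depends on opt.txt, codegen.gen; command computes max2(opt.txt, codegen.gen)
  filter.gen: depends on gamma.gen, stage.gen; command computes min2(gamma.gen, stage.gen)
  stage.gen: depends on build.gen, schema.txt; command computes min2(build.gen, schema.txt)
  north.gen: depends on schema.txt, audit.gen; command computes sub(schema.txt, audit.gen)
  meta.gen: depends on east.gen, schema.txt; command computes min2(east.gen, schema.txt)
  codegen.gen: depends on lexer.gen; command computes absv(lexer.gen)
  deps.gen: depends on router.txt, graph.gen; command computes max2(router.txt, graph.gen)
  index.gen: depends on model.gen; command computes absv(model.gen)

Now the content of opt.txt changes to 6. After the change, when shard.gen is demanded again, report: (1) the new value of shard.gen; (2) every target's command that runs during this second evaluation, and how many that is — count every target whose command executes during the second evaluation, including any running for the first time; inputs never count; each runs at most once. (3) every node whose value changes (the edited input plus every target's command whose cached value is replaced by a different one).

Demanding shard.gen again yields 6.
14 target commands run: audit.gen, build.gen, codegen.gen, delta.gen, east.gen, export.gen, gamma.gen, index.gen, lexer.gen, link.gen, merge.gen, model.gen, patch.gen, shard.gen.
The nodes whose values change: audit.gen, codegen.gen, delta.gen, east.gen, export.gen, gamma.gen, index.gen, lexer.gen, link.gen, merge.gen, model.gen, opt.txt, patch.gen, shard.gen.
Note where the cutoff bites: stage.gen is checked, finds nothing changed, and keeps its cache.

First demand of the output computes:
  audit.gen = mul(-7, 5) = -35
  gamma.gen = add(-7, -35) = -42
  link.gen = neg(-7) = 7
  merge.gen = min2(5, -42) = -42
  model.gen = max2(-42, 5) = 5
  build.gen = min2(5, 5) = 5
  index.gen = absv(5) = 5
  lexer.gen = min2(7, 5) = 5
  codegen.gen = absv(5) = 5
  stage.gen = min2(5, -1) = -1
  export.gen = min2(-1, -42) = -42
  east.gen = min2(-42, -42) = -42
  graph.gen = absv(-1) = 1
  alpha.gen = absv(1) = 1
  patch.gen = sub(-7, -42) = 35
  delta.gen = sub(35, 1) = 34
  shard.gen = min2(34, 5) = 5

After the edit, cleaning proceeds:
  audit.gen: a read changed (opt.txt -7->6) — executes, giving 30.
  gamma.gen: a read changed (opt.txt -7->6; audit.gen -35->30) — executes, giving 36.
  link.gen: a read changed (opt.txt -7->6) — executes, giving -6.
  merge.gen: a read changed (gamma.gen -42->36) — executes, giving 5.
  model.gen: a read changed (gamma.gen -42->36) — executes, giving 36.
  build.gen: a read changed (model.gen 5->36) — executes, giving 5 — identical to its old value.
  index.gen: a read changed (model.gen 5->36) — executes, giving 36.
  lexer.gen: a read changed (link.gen 7->-6; index.gen 5->36) — executes, giving -6.
  codegen.gen: a read changed (lexer.gen 5->-6) — executes, giving 6.
  stage.gen: dirty, but its reads are unchanged (build.gen unchanged, schema.txt unchanged); cached -1 stands.
  export.gen: a read changed (merge.gen -42->5) — executes, giving -1.
  east.gen: a read changed (export.gen -42->-1; gamma.gen -42->36) — executes, giving -1.
  graph.gen: dirty, but its reads are unchanged (stage.gen unchanged); cached 1 stands.
  alpha.gen: dirty, but its reads are unchanged (graph.gen unchanged); cached 1 stands.
  patch.gen: a read changed (opt.txt -7->6; east.gen -42->-1) — executes, giving 7.
  delta.gen: a read changed (patch.gen 35->7) — executes, giving 6.
  shard.gen: a read changed (delta.gen 34->6; codegen.gen 5->6) — executes, giving 6.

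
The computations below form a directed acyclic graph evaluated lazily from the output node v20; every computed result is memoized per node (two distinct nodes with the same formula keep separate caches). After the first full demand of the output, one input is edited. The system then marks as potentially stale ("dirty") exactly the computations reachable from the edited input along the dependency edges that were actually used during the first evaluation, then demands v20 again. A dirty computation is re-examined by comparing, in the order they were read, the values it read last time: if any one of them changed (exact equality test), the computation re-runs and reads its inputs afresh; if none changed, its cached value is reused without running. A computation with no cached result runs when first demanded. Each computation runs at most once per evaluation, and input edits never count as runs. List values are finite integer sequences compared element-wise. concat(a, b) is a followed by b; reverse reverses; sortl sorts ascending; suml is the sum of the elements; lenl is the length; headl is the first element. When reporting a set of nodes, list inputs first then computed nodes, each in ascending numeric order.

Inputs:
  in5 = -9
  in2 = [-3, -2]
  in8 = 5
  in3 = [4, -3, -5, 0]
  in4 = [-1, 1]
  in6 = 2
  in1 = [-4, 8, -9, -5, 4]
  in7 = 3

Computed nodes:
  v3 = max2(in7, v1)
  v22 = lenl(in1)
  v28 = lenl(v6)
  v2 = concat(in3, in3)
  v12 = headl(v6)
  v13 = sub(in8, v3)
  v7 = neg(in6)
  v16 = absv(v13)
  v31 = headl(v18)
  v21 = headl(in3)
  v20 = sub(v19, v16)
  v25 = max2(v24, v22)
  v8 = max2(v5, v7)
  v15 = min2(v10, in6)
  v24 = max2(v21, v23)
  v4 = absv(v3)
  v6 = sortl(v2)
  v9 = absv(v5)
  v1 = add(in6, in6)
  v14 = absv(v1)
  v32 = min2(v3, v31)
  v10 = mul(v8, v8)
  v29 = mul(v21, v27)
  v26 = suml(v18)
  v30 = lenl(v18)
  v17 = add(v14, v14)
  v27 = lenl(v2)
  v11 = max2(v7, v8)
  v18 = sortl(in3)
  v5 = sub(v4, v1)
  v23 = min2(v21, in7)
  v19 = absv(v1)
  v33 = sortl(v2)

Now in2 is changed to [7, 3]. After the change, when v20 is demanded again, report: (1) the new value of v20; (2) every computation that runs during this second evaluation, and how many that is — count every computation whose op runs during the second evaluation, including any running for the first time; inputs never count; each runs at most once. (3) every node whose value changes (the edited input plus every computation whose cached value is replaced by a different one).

First demand of the output computes:
  v1 = add(2, 2) = 4
  v3 = max2(3, 4) = 4
  v13 = sub(5, 4) = 1
  v16 = absv(1) = 1
  v19 = absv(4) = 4
  v20 = sub(4, 1) = 3

After the edit, cleaning proceeds:
  no node depends on in2 at all; the second demand re-runs nothing.

Note the shortcut — nothing in the graph depends on in2 at all, so no recomputation happens.

Demanding v20 again yields 3.
0 computations run: none.
The nodes whose values change: in2.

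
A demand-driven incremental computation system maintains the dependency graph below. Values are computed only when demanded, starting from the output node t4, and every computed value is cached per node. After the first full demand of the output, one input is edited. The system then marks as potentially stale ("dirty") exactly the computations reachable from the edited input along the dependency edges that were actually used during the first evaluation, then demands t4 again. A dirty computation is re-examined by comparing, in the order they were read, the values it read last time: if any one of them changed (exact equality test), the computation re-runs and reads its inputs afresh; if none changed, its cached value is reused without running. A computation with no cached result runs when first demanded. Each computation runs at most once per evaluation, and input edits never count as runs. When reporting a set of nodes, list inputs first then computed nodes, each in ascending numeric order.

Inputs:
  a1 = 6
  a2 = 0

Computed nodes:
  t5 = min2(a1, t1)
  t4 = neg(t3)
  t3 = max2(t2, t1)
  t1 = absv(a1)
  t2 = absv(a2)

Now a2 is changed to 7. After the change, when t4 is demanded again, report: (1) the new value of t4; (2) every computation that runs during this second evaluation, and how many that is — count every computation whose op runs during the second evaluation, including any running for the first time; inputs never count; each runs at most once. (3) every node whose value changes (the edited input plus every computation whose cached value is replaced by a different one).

First evaluation (everything demanded from the output):
  t1 = absv(6) = 6
  t2 = absv(0) = 0
  t3 = max2(0, 6) = 6
  t4 = neg(6) = -6

Propagation after the edit:
  t2: runs — a2 0->7; result 7.
  t3: runs — t2 0->7; result 7.
  t4: runs — t3 6->7; result -7.

New value of t4: -7.
Computations that run: t2, t3, t4 — 3 in total.
Values that change: a2, t2, t3, t4.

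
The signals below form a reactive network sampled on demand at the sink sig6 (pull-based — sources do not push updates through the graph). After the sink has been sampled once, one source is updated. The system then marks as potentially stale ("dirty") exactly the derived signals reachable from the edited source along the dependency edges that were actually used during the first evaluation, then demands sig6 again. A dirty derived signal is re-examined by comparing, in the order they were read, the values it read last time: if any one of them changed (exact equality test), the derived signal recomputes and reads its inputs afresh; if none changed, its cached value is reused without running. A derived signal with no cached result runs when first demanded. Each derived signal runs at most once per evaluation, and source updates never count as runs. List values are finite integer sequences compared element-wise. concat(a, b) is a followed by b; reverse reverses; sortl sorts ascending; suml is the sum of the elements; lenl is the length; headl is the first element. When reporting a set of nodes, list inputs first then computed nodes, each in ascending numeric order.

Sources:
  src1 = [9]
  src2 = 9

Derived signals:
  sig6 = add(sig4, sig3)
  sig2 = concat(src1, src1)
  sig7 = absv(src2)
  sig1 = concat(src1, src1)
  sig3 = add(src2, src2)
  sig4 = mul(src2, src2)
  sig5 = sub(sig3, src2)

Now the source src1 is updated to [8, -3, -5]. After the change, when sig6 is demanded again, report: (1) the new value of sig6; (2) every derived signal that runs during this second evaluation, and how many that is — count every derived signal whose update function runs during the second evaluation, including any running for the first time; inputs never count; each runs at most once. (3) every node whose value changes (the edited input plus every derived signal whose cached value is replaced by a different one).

Initial pass — values computed on the first demand:
  sig3 = add(9, 9) = 18
  sig4 = mul(9, 9) = 81
  sig6 = add(81, 18) = 99

Second demand — change propagation:
  no demanded computation ever read src1, so the edit dirties nothing and nothing runs.

The important point: nothing the output needs ever reads src1, so the edit is invisible to it.

sig6 now evaluates to 99.
Run set: none (0 run).
Changed values: src1.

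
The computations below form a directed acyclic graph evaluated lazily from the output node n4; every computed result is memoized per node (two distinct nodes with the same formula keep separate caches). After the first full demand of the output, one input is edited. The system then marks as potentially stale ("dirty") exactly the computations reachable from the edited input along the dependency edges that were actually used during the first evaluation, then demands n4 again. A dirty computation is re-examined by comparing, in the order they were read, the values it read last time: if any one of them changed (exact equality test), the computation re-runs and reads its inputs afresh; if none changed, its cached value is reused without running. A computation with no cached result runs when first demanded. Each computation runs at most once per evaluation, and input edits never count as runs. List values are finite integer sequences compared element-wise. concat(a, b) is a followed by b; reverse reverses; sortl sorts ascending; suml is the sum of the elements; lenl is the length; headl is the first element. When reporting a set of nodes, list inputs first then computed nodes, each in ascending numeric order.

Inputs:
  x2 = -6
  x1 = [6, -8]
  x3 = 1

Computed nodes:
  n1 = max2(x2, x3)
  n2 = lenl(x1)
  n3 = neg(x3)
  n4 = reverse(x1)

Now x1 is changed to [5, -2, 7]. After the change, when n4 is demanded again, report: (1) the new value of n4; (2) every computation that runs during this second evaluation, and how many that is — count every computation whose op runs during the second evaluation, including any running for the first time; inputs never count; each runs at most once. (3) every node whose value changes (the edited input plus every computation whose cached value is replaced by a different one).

Demanding n4 again yields [7, -2, 5].
1 computations run: n4.
The nodes whose values change: x1, n4.

First demand of the output computes:
  n4 = reverse([6, -8]) = [-8, 6]

After the edit, cleaning proceeds:
  n4: a read changed (x1 [6, -8]->[5, -2, 7]) — executes, giving [7, -2, 5].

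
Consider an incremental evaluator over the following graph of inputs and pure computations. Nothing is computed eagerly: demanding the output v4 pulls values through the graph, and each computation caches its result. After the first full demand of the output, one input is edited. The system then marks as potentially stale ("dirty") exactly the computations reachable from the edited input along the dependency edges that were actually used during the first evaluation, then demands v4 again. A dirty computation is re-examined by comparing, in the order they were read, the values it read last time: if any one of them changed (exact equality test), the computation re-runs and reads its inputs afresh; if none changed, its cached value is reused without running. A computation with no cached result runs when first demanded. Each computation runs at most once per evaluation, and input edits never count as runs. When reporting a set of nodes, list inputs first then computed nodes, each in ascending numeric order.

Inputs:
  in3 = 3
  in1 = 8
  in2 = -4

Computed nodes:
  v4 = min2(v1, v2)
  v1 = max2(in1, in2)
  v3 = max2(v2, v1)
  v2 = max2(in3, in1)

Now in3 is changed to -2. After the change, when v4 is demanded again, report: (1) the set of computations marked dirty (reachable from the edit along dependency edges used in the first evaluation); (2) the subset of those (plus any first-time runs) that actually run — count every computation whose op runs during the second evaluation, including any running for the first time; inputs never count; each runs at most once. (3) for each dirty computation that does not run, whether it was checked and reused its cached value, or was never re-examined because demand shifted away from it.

Dirty set: v2, v4.
Run set: v2 (1 run).
Re-examined without running (cache reused): v4.
The important point: v2 recomputes to an identical value, and the output ends up unchanged.

Initial pass — values computed on the first demand:
  v1 = max2(8, -4) = 8
  v2 = max2(3, 8) = 8
  v4 = min2(8, 8) = 8

Second demand — change propagation:
  v2: re-runs because in3 3->-2; new result 8 (unchanged).
  v4: re-examined; everything it read last time is the same (v1 unchanged, v2 unchanged) — cache 8 kept, no run.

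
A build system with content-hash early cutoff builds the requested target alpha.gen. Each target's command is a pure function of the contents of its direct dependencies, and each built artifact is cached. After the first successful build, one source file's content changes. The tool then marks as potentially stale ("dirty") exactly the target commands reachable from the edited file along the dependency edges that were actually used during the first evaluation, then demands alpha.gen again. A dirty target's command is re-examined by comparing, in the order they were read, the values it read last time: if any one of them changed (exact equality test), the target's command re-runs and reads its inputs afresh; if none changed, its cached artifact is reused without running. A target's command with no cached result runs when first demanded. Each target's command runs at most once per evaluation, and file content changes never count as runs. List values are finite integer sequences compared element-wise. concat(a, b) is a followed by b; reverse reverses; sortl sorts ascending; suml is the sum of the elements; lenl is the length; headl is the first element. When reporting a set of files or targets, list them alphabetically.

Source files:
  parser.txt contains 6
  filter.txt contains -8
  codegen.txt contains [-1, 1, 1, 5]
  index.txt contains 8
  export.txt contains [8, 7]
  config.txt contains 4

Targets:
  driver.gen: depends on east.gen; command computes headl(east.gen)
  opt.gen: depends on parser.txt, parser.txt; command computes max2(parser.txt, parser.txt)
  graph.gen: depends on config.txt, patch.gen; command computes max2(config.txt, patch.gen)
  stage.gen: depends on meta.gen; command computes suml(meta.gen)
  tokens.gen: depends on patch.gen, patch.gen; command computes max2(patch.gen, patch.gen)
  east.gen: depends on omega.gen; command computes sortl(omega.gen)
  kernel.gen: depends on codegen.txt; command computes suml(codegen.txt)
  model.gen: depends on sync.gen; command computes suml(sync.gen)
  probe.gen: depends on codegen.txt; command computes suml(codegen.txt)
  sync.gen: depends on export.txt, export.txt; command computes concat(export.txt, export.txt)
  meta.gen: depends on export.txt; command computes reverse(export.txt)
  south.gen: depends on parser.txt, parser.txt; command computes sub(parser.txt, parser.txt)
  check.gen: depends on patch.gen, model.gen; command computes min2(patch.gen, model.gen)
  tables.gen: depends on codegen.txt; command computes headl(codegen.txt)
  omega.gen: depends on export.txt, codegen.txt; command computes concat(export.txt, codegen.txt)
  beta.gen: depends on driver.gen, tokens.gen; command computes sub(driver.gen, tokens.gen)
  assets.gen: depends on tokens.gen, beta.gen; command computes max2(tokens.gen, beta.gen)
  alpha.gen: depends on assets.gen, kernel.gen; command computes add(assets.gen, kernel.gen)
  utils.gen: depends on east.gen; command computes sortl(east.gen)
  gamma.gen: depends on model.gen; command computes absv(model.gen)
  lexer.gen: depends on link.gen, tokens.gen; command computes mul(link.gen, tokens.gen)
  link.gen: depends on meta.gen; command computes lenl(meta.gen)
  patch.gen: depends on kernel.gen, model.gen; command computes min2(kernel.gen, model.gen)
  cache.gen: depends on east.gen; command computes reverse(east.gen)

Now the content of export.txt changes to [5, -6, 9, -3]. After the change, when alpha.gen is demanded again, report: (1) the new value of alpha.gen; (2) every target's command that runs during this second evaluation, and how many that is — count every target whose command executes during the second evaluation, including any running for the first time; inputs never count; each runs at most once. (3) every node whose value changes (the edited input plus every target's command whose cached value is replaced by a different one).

First evaluation (everything demanded from the output):
  kernel.gen = suml([-1, 1, 1, 5]) = 6
  omega.gen = concat([8, 7], [-1, 1, 1, 5]) = [8, 7, -1, 1, 1, 5]
  east.gen = sortl([8, 7, -1, 1, 1, 5]) = [-1, 1, 1, 5, 7, 8]
  driver.gen = headl([-1, 1, 1, 5, 7, 8]) = -1
  sync.gen = concat([8, 7], [8, 7]) = [8, 7, 8, 7]
  model.gen = suml([8, 7, 8, 7]) = 30
  patch.gen = min2(6, 30) = 6
  tokens.gen = max2(6, 6) = 6
  beta.gen = sub(-1, 6) = -7
  assets.gen = max2(6, -7) = 6
  alpha.gen = add(6, 6) = 12

Propagation after the edit:
  omega.gen: runs — export.txt [8, 7]->[5, -6, 9, -3]; result [5, -6, 9, -3, -1, 1, 1, 5].
  east.gen: runs — omega.gen [8, 7, -1, 1, 1, 5]->[5, -6, 9, -3, -1, 1, 1, 5]; result [-6, -3, -1, 1, 1, 5, 5, 9].
  driver.gen: runs — east.gen [-1, 1, 1, 5, 7, 8]->[-6, -3, -1, 1, 1, 5, 5, 9]; result -6.
  sync.gen: runs — export.txt [8, 7]->[5, -6, 9, -3]; export.txt [8, 7]->[5, -6, 9, -3]; result [5, -6, 9, -3, 5, -6, 9, -3].
  model.gen: runs — sync.gen [8, 7, 8, 7]->[5, -6, 9, -3, 5, -6, 9, -3]; result 10.
  patch.gen: runs — model.gen 30->10; result 6 (same value as before).
  tokens.gen: checked — values it read are unchanged (patch.gen unchanged, patch.gen unchanged); reused cached 6 without running.
  beta.gen: runs — driver.gen -1->-6; result -12.
  assets.gen: runs — beta.gen -7->-12; result 6 (same value as before).
  alpha.gen: checked — values it read are unchanged (assets.gen unchanged, kernel.gen unchanged); reused cached 12 without running.

Key observation: the cutoff stops propagation at tokens.gen — its inputs' values are unchanged, so it reuses its cache.

New value of alpha.gen: 12.
Target commands that run: assets.gen, beta.gen, driver.gen, east.gen, model.gen, omega.gen, patch.gen, sync.gen — 8 in total.
Values that change: beta.gen, driver.gen, east.gen, export.txt, model.gen, omega.gen, sync.gen.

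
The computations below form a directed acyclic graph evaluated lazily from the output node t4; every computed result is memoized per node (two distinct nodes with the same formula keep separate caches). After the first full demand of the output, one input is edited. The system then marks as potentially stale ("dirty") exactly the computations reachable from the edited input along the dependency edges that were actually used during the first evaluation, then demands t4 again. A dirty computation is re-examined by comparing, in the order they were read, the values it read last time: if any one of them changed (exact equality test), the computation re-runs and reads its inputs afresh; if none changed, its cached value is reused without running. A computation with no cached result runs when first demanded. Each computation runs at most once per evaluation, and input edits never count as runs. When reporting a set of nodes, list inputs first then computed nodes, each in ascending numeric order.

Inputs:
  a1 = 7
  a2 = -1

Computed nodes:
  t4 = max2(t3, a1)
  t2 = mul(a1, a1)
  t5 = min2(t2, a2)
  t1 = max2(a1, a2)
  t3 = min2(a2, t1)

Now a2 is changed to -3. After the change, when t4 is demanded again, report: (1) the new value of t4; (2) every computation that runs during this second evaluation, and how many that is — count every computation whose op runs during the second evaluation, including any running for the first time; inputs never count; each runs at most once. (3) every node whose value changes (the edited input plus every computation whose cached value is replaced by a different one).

First demand of the output computes:
  t1 = max2(7, -1) = 7
  t3 = min2(-1, 7) = -1
  t4 = max2(-1, 7) = 7

After the edit, cleaning proceeds:
  t1: a read changed (a2 -1->-3) — executes, giving 7 — identical to its old value.
  t3: a read changed (a2 -1->-3) — executes, giving -3.
  t4: a read changed (t3 -1->-3) — executes, giving 7 — identical to its old value.

Demanding t4 again yields 7.
3 computations run: t1, t3, t4.
The nodes whose values change: a2, t3.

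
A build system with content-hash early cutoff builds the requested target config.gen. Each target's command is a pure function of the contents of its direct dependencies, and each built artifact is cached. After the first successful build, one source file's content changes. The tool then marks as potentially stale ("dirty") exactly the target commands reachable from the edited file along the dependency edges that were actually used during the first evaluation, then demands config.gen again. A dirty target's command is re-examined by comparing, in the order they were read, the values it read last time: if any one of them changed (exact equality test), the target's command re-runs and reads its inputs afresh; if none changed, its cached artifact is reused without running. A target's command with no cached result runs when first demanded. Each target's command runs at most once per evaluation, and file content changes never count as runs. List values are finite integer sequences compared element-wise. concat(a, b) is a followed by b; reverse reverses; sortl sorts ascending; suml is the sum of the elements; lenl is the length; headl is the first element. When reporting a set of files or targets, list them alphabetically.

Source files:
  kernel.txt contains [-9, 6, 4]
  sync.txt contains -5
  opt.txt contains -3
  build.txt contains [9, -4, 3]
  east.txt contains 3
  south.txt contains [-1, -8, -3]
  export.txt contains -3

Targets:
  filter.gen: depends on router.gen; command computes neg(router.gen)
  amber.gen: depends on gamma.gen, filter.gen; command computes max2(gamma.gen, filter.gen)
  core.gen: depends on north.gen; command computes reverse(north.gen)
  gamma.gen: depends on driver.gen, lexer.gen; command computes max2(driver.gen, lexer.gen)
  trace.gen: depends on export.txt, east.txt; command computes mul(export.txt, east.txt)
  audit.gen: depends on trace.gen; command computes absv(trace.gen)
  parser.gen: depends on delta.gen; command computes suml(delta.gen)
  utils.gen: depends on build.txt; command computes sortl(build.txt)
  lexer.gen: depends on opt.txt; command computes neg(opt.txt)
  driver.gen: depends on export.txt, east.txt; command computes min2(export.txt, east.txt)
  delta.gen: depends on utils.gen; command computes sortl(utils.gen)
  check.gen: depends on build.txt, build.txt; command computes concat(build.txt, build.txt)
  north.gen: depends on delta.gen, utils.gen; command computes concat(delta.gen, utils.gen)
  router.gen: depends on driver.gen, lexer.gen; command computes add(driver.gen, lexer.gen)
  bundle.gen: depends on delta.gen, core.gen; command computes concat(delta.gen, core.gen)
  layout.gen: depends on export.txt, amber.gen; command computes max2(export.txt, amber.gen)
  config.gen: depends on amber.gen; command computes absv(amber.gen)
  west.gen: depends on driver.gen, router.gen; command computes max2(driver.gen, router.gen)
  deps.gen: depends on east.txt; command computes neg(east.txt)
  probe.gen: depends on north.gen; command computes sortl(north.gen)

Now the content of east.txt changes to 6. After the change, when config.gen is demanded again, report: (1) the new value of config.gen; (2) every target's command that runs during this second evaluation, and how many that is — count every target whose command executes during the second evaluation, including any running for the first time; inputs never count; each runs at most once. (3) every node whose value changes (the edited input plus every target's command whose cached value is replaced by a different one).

First evaluation (everything demanded from the output):
  driver.gen = min2(-3, 3) = -3
  lexer.gen = neg(-3) = 3
  gamma.gen = max2(-3, 3) = 3
  router.gen = add(-3, 3) = 0
  filter.gen = neg(0) = 0
  amber.gen = max2(3, 0) = 3
  config.gen = absv(3) = 3

Propagation after the edit:
  driver.gen: runs — east.txt 3->6; result -3 (same value as before).
  gamma.gen: checked — values it read are unchanged (driver.gen unchanged, lexer.gen unchanged); reused cached 3 without running.
  router.gen: checked — values it read are unchanged (driver.gen unchanged, lexer.gen unchanged); reused cached 0 without running.
  filter.gen: checked — values it read are unchanged (router.gen unchanged); reused cached 0 without running.
  amber.gen: checked — values it read are unchanged (gamma.gen unchanged, filter.gen unchanged); reused cached 3 without running.
  config.gen: checked — values it read are unchanged (amber.gen unchanged); reused cached 3 without running.

Key observation: the change is absorbed at driver.gen — it re-runs but produces the same value, and the output's value is unchanged.

New value of config.gen: 3.
Target commands that run: driver.gen — 1 in total.
Values that change: east.txt.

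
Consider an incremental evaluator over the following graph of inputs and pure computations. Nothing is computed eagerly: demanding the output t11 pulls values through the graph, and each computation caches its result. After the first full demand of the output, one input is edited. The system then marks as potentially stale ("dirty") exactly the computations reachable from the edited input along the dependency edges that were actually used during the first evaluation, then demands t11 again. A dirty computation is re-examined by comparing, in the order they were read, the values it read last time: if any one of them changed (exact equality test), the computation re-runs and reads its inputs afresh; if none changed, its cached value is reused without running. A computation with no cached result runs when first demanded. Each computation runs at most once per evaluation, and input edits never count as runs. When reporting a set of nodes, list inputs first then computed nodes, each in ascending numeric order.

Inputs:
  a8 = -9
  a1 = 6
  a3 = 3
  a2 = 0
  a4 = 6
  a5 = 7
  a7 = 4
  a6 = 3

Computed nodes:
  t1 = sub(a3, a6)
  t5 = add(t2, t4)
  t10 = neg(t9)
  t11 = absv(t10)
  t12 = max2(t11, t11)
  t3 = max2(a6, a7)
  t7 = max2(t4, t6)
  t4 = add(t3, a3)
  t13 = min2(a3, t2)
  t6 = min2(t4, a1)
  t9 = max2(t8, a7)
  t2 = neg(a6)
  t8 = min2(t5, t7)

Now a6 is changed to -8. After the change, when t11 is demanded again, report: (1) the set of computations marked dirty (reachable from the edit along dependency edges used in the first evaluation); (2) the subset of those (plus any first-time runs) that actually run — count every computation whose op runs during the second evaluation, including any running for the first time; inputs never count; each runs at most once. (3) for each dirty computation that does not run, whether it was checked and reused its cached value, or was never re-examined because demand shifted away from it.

Dirty set: t2, t3, t4, t5, t6, t7, t8, t9, t10, t11.
Run set: t2, t3, t5, t8, t9, t10, t11 (7 run).
Re-examined without running (cache reused): t4, t6, t7.
The important point: at t4 every value read last time is unchanged, so the dirty flag clears without a run.

Initial pass — values computed on the first demand:
  t2 = neg(3) = -3
  t3 = max2(3, 4) = 4
  t4 = add(4, 3) = 7
  t5 = add(-3, 7) = 4
  t6 = min2(7, 6) = 6
  t7 = max2(7, 6) = 7
  t8 = min2(4, 7) = 4
  t9 = max2(4, 4) = 4
  t10 = neg(4) = -4
  t11 = absv(-4) = 4

Second demand — change propagation:
  t2: re-runs because a6 3->-8; new result 8.
  t3: re-runs because a6 3->-8; new result 4 (unchanged).
  t4: re-examined; everything it read last time is the same (t3 unchanged, a3 unchanged) — cache 7 kept, no run.
  t5: re-runs because t2 -3->8; new result 15.
  t6: re-examined; everything it read last time is the same (t4 unchanged, a1 unchanged) — cache 6 kept, no run.
  t7: re-examined; everything it read last time is the same (t4 unchanged, t6 unchanged) — cache 7 kept, no run.
  t8: re-runs because t5 4->15; new result 7.
  t9: re-runs because t8 4->7; new result 7.
  t10: re-runs because t9 4->7; new result -7.
  t11: re-runs because t10 -4->-7; new result 7.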